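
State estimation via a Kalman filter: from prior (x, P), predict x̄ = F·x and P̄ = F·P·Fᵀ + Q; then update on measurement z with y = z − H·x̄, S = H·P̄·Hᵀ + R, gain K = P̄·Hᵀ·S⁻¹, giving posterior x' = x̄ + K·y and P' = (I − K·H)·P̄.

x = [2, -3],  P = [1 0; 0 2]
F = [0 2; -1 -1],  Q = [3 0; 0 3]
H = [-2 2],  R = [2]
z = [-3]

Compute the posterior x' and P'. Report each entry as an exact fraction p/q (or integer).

x̄ = F·x = [-6, 1]
P̄ = F·P·Fᵀ + Q = [11 -4; -4 6]
y = z − H·x̄ = [-17]
S = H·P̄·Hᵀ + R = [102]
K = P̄·Hᵀ·S⁻¹ = [-5/17; 10/51]
x' = x̄ + K·y = [-1, -7/3]
P' = (I − K·H)·P̄ = [37/17 32/17; 32/17 106/51]

x' = [-1, -7/3]
P' = [37/17 32/17; 32/17 106/51]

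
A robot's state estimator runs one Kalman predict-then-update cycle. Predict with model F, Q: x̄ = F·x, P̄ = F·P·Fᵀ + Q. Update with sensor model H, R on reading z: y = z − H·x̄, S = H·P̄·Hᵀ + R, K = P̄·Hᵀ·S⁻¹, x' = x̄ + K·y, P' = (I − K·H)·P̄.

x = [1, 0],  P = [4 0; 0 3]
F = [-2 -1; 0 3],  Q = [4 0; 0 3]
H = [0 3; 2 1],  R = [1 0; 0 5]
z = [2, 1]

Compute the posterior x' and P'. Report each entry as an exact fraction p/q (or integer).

x̄ = F·x = [-2, 0]
P̄ = F·P·Fᵀ + Q = [23 -9; -9 30]
y = z − H·x̄ = [2, 5]
S = H·P̄·Hᵀ + R = [271 36; 36 91]
K = P̄·Hᵀ·S⁻¹ = [-3789/23365 10999/23365; 7758/23365 12/23365]
x' = x̄ + K·y = [687/23365, 15576/23365]
P' = (I − K·H)·P̄ = [28129/23365 -1263/23365; -1263/23365 2586/23365]

x' = [687/23365, 15576/23365]
P' = [28129/23365 -1263/23365; -1263/23365 2586/23365]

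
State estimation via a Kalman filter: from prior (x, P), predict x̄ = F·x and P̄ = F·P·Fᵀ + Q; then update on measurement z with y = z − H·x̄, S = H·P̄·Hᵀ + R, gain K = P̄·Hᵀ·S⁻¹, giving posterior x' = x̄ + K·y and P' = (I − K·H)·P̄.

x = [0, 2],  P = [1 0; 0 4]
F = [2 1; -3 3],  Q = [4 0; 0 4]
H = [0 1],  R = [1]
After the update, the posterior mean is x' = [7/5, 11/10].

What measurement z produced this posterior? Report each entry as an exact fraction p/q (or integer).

x̄ = F·x = [2, 6]
P̄ = F·P·Fᵀ + Q = [12 6; 6 49]
S = H·P̄·Hᵀ + R = [50]
K = P̄·Hᵀ·S⁻¹ = [3/25; 49/50]
x' − x̄ = [-3/5, -49/10] = K·y
y = (KᵀK)⁻¹·Kᵀ·(x' − x̄) = [-5]
z = y + H·x̄ = [-5] + [6] = [1]

z = [1]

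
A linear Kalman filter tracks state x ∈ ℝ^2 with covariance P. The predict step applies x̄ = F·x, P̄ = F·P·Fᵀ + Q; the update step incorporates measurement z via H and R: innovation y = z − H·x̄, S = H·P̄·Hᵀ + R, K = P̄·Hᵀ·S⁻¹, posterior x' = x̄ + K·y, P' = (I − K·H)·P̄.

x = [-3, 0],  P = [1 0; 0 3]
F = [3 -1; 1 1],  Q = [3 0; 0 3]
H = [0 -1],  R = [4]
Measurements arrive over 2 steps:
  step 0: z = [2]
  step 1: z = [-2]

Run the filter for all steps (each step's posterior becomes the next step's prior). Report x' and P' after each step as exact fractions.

step 0: x' = [-9, -26/11], P' = [15 0; 0 28/11]
step 1: x' = [-137/90, -8/45], P' = [18121/270 934/135; 934/135 452/135]

step 0: x̄ = F·x = [-9, -3]
step 0: P̄ = F·P·Fᵀ + Q = [15 0; 0 7]
step 0: y = z − H·x̄ = [-1]
step 0: S = H·P̄·Hᵀ + R = [11]
step 0: K = P̄·Hᵀ·S⁻¹ = [0; -7/11]
step 0: x' = x̄ + K·y = [-9, -26/11]
step 0: P' = (I − K·H)·P̄ = [15 0; 0 28/11]
step 1: x̄ = F·x = [-271/11, -125/11]
step 1: P̄ = F·P·Fᵀ + Q = [1546/11 467/11; 467/11 226/11]
step 1: y = z − H·x̄ = [-147/11]
step 1: S = H·P̄·Hᵀ + R = [270/11]
step 1: K = P̄·Hᵀ·S⁻¹ = [-467/270; -113/135]
step 1: x' = x̄ + K·y = [-137/90, -8/45]
step 1: P' = (I − K·H)·P̄ = [18121/270 934/135; 934/135 452/135]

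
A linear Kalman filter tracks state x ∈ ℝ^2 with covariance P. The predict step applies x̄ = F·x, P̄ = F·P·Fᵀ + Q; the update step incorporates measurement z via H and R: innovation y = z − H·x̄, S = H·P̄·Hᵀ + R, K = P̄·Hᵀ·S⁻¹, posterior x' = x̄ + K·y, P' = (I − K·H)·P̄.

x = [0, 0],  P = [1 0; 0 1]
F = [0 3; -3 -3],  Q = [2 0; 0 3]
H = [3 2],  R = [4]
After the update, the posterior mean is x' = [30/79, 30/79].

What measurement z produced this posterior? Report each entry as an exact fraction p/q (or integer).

z = [2]

x̄ = F·x = [0, 0]
P̄ = F·P·Fᵀ + Q = [11 -9; -9 21]
S = H·P̄·Hᵀ + R = [79]
K = P̄·Hᵀ·S⁻¹ = [15/79; 15/79]
x' − x̄ = [30/79, 30/79] = K·y
y = (KᵀK)⁻¹·Kᵀ·(x' − x̄) = [2]
z = y + H·x̄ = [2] + [0] = [2]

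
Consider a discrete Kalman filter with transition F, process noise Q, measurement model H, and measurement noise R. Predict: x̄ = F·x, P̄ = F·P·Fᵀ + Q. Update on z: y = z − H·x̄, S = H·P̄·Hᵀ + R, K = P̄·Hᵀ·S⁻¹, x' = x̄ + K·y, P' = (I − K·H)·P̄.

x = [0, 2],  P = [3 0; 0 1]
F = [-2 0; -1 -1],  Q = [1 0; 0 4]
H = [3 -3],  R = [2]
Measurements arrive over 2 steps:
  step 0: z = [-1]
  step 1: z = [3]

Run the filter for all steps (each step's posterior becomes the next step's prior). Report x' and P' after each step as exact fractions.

step 0: x̄ = F·x = [0, -2]
step 0: P̄ = F·P·Fᵀ + Q = [13 6; 6 8]
step 0: y = z − H·x̄ = [-7]
step 0: S = H·P̄·Hᵀ + R = [83]
step 0: K = P̄·Hᵀ·S⁻¹ = [21/83; -6/83]
step 0: x' = x̄ + K·y = [-147/83, -124/83]
step 0: P' = (I − K·H)·P̄ = [638/83 624/83; 624/83 628/83]
step 1: x̄ = F·x = [294/83, 271/83]
step 1: P̄ = F·P·Fᵀ + Q = [2635/83 2524/83; 2524/83 2846/83]
step 1: y = z − H·x̄ = [180/83]
step 1: S = H·P̄·Hᵀ + R = [4063/83]
step 1: K = P̄·Hᵀ·S⁻¹ = [333/4063; -966/4063]
step 1: x' = x̄ + K·y = [15114/4063, 11171/4063]
step 1: P' = (I − K·H)·P̄ = [127652/4063 127430/4063; 127430/4063 128074/4063]

step 0: x' = [-147/83, -124/83], P' = [638/83 624/83; 624/83 628/83]
step 1: x' = [15114/4063, 11171/4063], P' = [127652/4063 127430/4063; 127430/4063 128074/4063]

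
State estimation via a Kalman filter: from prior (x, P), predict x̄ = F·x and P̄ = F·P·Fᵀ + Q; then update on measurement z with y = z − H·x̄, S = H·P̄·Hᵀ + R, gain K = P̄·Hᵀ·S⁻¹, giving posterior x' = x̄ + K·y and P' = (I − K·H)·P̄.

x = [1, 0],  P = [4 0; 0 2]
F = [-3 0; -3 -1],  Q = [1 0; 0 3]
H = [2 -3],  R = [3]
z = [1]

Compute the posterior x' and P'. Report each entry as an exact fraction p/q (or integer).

x̄ = F·x = [-3, -3]
P̄ = F·P·Fᵀ + Q = [37 36; 36 41]
y = z − H·x̄ = [-2]
S = H·P̄·Hᵀ + R = [88]
K = P̄·Hᵀ·S⁻¹ = [-17/44; -51/88]
x' = x̄ + K·y = [-49/22, -81/44]
P' = (I − K·H)·P̄ = [525/22 717/44; 717/44 1007/88]

x' = [-49/22, -81/44]
P' = [525/22 717/44; 717/44 1007/88]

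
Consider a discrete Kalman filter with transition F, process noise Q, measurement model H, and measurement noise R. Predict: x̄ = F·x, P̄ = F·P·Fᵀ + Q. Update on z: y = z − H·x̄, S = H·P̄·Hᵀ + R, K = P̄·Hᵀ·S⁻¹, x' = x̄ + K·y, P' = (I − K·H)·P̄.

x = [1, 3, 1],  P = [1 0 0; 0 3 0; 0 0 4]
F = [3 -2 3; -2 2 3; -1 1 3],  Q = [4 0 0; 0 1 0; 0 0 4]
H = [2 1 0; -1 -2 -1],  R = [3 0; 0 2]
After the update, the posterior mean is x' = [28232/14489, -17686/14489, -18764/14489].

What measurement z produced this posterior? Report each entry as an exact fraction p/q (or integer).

z = [3, 2]

x̄ = F·x = [0, 7, 5]
P̄ = F·P·Fᵀ + Q = [61 18 27; 18 53 44; 27 44 44]
S = H·P̄·Hᵀ + R = [372 -416; -416 621]
K = P̄·Hᵀ·S⁻¹ = [8839/14489 3028/14489; -14619/57956 -6368/14489; -2643/28978 -4595/14489]
x' − x̄ = [28232/14489, -119109/14489, -91209/14489] = K·y
y = (KᵀK)⁻¹·Kᵀ·(x' − x̄) = [-4, 21]
z = y + H·x̄ = [-4, 21] + [7, -19] = [3, 2]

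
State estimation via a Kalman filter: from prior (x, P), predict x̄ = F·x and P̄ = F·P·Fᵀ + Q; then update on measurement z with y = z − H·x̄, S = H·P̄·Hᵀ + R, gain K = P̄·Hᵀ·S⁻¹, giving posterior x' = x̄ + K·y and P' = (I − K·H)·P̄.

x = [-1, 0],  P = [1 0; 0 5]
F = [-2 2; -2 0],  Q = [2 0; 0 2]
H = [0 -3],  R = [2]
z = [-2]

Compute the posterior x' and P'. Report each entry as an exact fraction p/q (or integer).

x' = [8/7, 5/7]
P' = [164/7 1/7; 1/7 3/14]

x̄ = F·x = [2, 2]
P̄ = F·P·Fᵀ + Q = [26 4; 4 6]
y = z − H·x̄ = [4]
S = H·P̄·Hᵀ + R = [56]
K = P̄·Hᵀ·S⁻¹ = [-3/14; -9/28]
x' = x̄ + K·y = [8/7, 5/7]
P' = (I − K·H)·P̄ = [164/7 1/7; 1/7 3/14]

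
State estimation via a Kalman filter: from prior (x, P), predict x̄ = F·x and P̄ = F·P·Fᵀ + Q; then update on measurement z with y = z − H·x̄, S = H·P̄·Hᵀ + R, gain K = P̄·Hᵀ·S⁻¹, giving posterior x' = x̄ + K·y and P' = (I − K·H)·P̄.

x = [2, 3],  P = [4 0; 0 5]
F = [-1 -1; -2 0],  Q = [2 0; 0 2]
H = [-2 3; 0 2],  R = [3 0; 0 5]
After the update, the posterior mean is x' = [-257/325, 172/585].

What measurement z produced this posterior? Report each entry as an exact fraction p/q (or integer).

x̄ = F·x = [-5, -4]
P̄ = F·P·Fᵀ + Q = [11 8; 8 18]
S = H·P̄·Hᵀ + R = [113 76; 76 77]
K = P̄·Hᵀ·S⁻¹ = [-118/325 184/325; 38/585 236/585]
x' − x̄ = [1368/325, 2512/585] = K·y
y = (KᵀK)⁻¹·Kᵀ·(x' − x̄) = [4, 10]
z = y + H·x̄ = [4, 10] + [-2, -8] = [2, 2]

z = [2, 2]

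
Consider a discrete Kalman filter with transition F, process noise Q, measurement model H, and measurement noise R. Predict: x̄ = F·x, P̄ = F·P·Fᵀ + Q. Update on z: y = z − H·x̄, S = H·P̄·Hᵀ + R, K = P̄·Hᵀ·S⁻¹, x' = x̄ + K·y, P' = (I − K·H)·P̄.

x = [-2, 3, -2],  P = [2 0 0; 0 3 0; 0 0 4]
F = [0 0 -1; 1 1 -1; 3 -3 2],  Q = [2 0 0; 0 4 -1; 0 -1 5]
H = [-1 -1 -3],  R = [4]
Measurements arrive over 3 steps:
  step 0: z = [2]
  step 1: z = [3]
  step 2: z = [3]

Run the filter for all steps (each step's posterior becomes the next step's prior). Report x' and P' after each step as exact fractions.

step 0: x' = [62/101, 113/101, -139/101], P' = [2834/505 1754/505 -1548/505; 1754/505 6204/505 -2678/505; -1548/505 -2678/505 1646/505]
step 1: x' = [624745/498449, 185897/71207, -1144037/498449], P' = [2358844/498449 675778/71207 -2378454/498449; 675778/71207 2860489/71207 -1187653/71207; -2378454/498449 -1187653/71207 3810523/498449]
step 2: x' = [1898103291/1187696705, 4011042604/1187696705, -243620778/91361285], P' = [4943867529/1187696705 8569219066/1187696705 -352332397/91361285; 8569219066/1187696705 36939979639/1187696705 -1190222923/91361285; -352332397/91361285 -1190222923/91361285 564443088/91361285]

step 0: x̄ = F·x = [2, 3, -19]
step 0: P̄ = F·P·Fᵀ + Q = [6 4 -8; 4 13 -12; -8 -12 66]
step 0: y = z − H·x̄ = [-50]
step 0: S = H·P̄·Hᵀ + R = [505]
step 0: K = P̄·Hᵀ·S⁻¹ = [14/505; 19/505; -178/505]
step 0: x' = x̄ + K·y = [62/101, 113/101, -139/101]
step 0: P' = (I − K·H)·P̄ = [2834/505 1754/505 -1548/505; 1754/505 6204/505 -2678/505; -1548/505 -2678/505 1646/505]
step 1: x̄ = F·x = [139/101, 314/101, -431/101]
step 1: P̄ = F·P·Fᵀ + Q = [2656/505 5872/505 -6682/505; 5872/505 24664/505 -25749/505; -6682/505 -25749/505 72439/505]
step 1: y = z − H·x̄ = [-537/101]
step 1: S = H·P̄·Hᵀ + R = [498449/505]
step 1: K = P̄·Hᵀ·S⁻¹ = [11518/498449; 6673/71207; -184886/498449]
step 1: x' = x̄ + K·y = [624745/498449, 185897/71207, -1144037/498449]
step 1: P' = (I − K·H)·P̄ = [2358844/498449 675778/71207 -2378454/498449; 675778/71207 2860489/71207 -1187653/71207; -2378454/498449 -1187653/71207 3810523/498449]
step 2: x̄ = F·x = [1144037/498449, 3070061/498449, -4317676/498449]
step 2: P̄ = F·P·Fᵀ + Q = [4807421/498449 14502548/498449 -25426397/498449; 14502548/498449 59031528/498449 -100302633/498449; -25426397/498449 -100302633/498449 205248116/498449]
step 2: y = z − H·x̄ = [-7243583/498449]
step 2: S = H·P̄·Hᵀ + R = [1187696705/498449]
step 2: K = P̄·Hᵀ·S⁻¹ = [56969222/1187696705; 227373823/1187696705; -37693486/91361285]
step 2: x' = x̄ + K·y = [1898103291/1187696705, 4011042604/1187696705, -243620778/91361285]
step 2: P' = (I − K·H)·P̄ = [4943867529/1187696705 8569219066/1187696705 -352332397/91361285; 8569219066/1187696705 36939979639/1187696705 -1190222923/91361285; -352332397/91361285 -1190222923/91361285 564443088/91361285]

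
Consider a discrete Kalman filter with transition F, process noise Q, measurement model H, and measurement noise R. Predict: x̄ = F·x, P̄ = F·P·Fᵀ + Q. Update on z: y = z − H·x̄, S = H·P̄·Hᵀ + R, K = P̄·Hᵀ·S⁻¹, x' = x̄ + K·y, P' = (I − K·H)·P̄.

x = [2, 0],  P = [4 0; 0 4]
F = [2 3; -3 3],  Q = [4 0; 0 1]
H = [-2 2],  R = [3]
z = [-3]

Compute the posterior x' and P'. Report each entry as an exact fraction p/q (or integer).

x' = [196/423, -464/423]
P' = [15944/423 15812/423; 15812/423 15995/423]

x̄ = F·x = [4, -6]
P̄ = F·P·Fᵀ + Q = [56 12; 12 73]
y = z − H·x̄ = [17]
S = H·P̄·Hᵀ + R = [423]
K = P̄·Hᵀ·S⁻¹ = [-88/423; 122/423]
x' = x̄ + K·y = [196/423, -464/423]
P' = (I − K·H)·P̄ = [15944/423 15812/423; 15812/423 15995/423]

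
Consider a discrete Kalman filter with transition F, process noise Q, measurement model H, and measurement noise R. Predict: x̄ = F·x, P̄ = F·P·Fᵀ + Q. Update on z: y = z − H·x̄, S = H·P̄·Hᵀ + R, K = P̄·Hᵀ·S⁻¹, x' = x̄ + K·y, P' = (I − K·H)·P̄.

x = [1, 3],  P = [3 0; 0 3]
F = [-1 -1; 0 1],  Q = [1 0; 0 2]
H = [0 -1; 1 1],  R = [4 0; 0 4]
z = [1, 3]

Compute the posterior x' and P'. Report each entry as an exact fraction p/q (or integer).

x̄ = F·x = [-4, 3]
P̄ = F·P·Fᵀ + Q = [7 -3; -3 5]
y = z − H·x̄ = [4, 4]
S = H·P̄·Hᵀ + R = [9 -2; -2 10]
K = P̄·Hᵀ·S⁻¹ = [19/43 21/43; -23/43 4/43]
x' = x̄ + K·y = [-12/43, 53/43]
P' = (I − K·H)·P̄ = [160/43 -76/43; -76/43 92/43]

x' = [-12/43, 53/43]
P' = [160/43 -76/43; -76/43 92/43]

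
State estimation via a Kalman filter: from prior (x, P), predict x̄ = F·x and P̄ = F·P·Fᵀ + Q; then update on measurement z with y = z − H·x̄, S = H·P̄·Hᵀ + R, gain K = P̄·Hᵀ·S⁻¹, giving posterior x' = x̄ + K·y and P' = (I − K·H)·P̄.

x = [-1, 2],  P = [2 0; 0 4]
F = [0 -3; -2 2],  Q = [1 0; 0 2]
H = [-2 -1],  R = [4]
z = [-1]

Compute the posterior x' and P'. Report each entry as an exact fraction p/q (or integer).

x̄ = F·x = [-6, 6]
P̄ = F·P·Fᵀ + Q = [37 -24; -24 26]
y = z − H·x̄ = [-7]
S = H·P̄·Hᵀ + R = [82]
K = P̄·Hᵀ·S⁻¹ = [-25/41; 11/41]
x' = x̄ + K·y = [-71/41, 169/41]
P' = (I − K·H)·P̄ = [267/41 -434/41; -434/41 824/41]

x' = [-71/41, 169/41]
P' = [267/41 -434/41; -434/41 824/41]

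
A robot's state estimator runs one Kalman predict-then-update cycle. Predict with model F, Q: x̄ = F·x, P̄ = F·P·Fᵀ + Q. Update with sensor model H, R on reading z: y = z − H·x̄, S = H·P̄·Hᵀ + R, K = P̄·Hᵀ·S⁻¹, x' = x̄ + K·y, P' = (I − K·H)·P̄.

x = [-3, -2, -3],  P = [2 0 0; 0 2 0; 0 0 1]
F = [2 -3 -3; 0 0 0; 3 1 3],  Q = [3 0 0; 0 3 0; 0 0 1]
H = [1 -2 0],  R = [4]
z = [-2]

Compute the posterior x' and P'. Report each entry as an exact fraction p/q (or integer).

x' = [34/27, 11/9, -349/18]
P' = [304/27 38/9 -8/9; 38/9 7/3 -1/3; -8/9 -1/3 179/6]

x̄ = F·x = [9, 0, -20]
P̄ = F·P·Fᵀ + Q = [38 0 -3; 0 3 0; -3 0 30]
y = z − H·x̄ = [-11]
S = H·P̄·Hᵀ + R = [54]
K = P̄·Hᵀ·S⁻¹ = [19/27; -1/9; -1/18]
x' = x̄ + K·y = [34/27, 11/9, -349/18]
P' = (I − K·H)·P̄ = [304/27 38/9 -8/9; 38/9 7/3 -1/3; -8/9 -1/3 179/6]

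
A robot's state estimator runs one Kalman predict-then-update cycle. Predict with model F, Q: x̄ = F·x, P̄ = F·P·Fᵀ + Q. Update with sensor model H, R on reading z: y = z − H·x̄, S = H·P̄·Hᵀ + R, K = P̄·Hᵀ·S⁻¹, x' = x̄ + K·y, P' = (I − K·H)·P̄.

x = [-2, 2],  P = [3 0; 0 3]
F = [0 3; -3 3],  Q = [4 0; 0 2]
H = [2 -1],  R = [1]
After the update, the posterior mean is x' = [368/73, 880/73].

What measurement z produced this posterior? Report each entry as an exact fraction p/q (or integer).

x̄ = F·x = [6, 12]
P̄ = F·P·Fᵀ + Q = [31 27; 27 56]
S = H·P̄·Hᵀ + R = [73]
K = P̄·Hᵀ·S⁻¹ = [35/73; -2/73]
x' − x̄ = [-70/73, 4/73] = K·y
y = (KᵀK)⁻¹·Kᵀ·(x' − x̄) = [-2]
z = y + H·x̄ = [-2] + [0] = [-2]

z = [-2]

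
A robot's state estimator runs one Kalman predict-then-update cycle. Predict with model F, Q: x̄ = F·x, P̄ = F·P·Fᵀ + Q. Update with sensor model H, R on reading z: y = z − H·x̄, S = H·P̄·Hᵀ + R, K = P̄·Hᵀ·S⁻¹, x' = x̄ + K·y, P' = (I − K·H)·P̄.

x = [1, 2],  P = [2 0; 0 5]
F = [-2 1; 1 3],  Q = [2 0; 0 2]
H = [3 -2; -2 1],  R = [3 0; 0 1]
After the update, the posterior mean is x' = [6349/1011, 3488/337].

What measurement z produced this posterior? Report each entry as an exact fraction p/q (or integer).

z = [-3, -3]

x̄ = F·x = [0, 7]
P̄ = F·P·Fᵀ + Q = [15 11; 11 49]
S = H·P̄·Hᵀ + R = [202 -111; -111 66]
K = P̄·Hᵀ·S⁻¹ = [-197/337 -1285/1011; -431/337 -587/337]
x' − x̄ = [6349/1011, 1129/337] = K·y
y = (KᵀK)⁻¹·Kᵀ·(x' − x̄) = [11, -10]
z = y + H·x̄ = [11, -10] + [-14, 7] = [-3, -3]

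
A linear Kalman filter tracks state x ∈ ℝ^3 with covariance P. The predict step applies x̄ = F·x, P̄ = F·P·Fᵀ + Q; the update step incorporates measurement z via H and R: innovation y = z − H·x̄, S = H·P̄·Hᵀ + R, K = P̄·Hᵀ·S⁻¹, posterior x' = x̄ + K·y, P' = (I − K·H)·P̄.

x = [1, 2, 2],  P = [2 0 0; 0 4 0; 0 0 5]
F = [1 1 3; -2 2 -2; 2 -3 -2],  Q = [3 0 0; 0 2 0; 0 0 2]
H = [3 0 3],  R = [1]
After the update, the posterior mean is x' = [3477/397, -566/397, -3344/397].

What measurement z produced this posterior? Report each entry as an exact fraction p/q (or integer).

x̄ = F·x = [9, -2, -8]
P̄ = F·P·Fᵀ + Q = [54 -26 -38; -26 46 -12; -38 -12 66]
S = H·P̄·Hᵀ + R = [397]
K = P̄·Hᵀ·S⁻¹ = [48/397; -114/397; 84/397]
x' − x̄ = [-96/397, 228/397, -168/397] = K·y
y = (KᵀK)⁻¹·Kᵀ·(x' − x̄) = [-2]
z = y + H·x̄ = [-2] + [3] = [1]

z = [1]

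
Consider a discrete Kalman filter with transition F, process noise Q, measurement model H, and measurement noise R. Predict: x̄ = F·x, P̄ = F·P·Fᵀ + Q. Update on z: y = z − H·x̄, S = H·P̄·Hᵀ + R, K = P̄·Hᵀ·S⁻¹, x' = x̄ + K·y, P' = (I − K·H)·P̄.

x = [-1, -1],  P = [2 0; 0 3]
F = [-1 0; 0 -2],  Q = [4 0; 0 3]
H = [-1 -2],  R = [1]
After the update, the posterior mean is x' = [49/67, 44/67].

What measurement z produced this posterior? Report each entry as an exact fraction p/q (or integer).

x̄ = F·x = [1, 2]
P̄ = F·P·Fᵀ + Q = [6 0; 0 15]
S = H·P̄·Hᵀ + R = [67]
K = P̄·Hᵀ·S⁻¹ = [-6/67; -30/67]
x' − x̄ = [-18/67, -90/67] = K·y
y = (KᵀK)⁻¹·Kᵀ·(x' − x̄) = [3]
z = y + H·x̄ = [3] + [-5] = [-2]

z = [-2]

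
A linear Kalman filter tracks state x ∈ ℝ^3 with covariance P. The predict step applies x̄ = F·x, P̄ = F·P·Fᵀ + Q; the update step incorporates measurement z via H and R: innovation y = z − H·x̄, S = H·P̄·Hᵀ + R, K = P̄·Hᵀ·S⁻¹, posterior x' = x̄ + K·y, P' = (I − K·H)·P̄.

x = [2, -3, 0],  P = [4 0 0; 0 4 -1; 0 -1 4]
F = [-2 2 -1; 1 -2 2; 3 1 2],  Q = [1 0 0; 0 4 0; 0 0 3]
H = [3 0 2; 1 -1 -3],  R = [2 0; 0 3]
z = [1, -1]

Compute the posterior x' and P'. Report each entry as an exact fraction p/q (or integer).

x̄ = F·x = [-10, 8, 3]
P̄ = F·P·Fᵀ + Q = [41 -38 -27; -38 48 22; -27 22 55]
y = z − H·x̄ = [25, 26]
S = H·P̄·Hᵀ + R = [267 52; 52 957]
K = P̄·Hᵀ·S⁻¹ = [57713/252815 39132/252815; -59086/252815 -36944/252815; 659/4285 -994/4285]
x' = x̄ + K·y = [-67893/252815, -415174/252815, 3486/4285]
P' = (I − K·H)·P̄ = [122098/252815 381004/252815 -2126/4285; 381004/252815 2383612/252815 -10688/4285; -2126/4285 -10688/4285 3848/4285]

x' = [-67893/252815, -415174/252815, 3486/4285]
P' = [122098/252815 381004/252815 -2126/4285; 381004/252815 2383612/252815 -10688/4285; -2126/4285 -10688/4285 3848/4285]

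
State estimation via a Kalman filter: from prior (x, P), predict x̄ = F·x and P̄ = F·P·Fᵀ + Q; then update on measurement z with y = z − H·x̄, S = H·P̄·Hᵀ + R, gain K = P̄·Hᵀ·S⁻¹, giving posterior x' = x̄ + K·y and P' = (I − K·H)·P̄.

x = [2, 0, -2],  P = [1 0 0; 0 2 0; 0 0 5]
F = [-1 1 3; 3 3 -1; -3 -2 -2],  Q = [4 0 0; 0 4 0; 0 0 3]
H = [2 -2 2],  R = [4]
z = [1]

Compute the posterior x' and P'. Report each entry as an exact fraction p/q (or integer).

x̄ = F·x = [-8, 8, -2]
P̄ = F·P·Fᵀ + Q = [52 -12 -31; -12 36 -11; -31 -11 40]
y = z − H·x̄ = [37]
S = H·P̄·Hᵀ + R = [452]
K = P̄·Hᵀ·S⁻¹ = [33/226; -59/226; 10/113]
x' = x̄ + K·y = [-587/226, -375/226, 144/113]
P' = (I − K·H)·P̄ = [4787/113 591/113 -4163/113; 591/113 587/113 -63/113; -4163/113 -63/113 4120/113]

x' = [-587/226, -375/226, 144/113]
P' = [4787/113 591/113 -4163/113; 591/113 587/113 -63/113; -4163/113 -63/113 4120/113]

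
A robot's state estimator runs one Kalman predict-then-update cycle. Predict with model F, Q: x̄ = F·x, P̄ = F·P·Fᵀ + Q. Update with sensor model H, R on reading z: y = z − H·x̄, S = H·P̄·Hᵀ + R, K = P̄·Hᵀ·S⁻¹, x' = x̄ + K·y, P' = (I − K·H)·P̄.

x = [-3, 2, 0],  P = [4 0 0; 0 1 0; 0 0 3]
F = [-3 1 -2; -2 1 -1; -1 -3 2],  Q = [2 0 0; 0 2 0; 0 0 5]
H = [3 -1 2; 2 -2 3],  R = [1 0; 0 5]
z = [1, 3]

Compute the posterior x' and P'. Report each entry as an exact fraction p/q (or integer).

x' = [-5114/12695, 3841/5078, 19671/12695]
P' = [12309/12695 419/5078 -14631/12695; 419/5078 28753/10156 3695/2539; -14631/12695 3695/2539 30414/12695]

x̄ = F·x = [11, 8, -3]
P̄ = F·P·Fᵀ + Q = [51 31 -3; 31 22 -1; -3 -1 30]
y = z − H·x̄ = [-18, 6]
S = H·P̄·Hᵀ + R = [384 250; 250 295]
K = P̄·Hᵀ·S⁻¹ = [2647/5078 -4274/12695; 3321/10156 -1149/5078; -308/2539 5006/12695]
x' = x̄ + K·y = [-5114/12695, 3841/5078, 19671/12695]
P' = (I − K·H)·P̄ = [12309/12695 419/5078 -14631/12695; 419/5078 28753/10156 3695/2539; -14631/12695 3695/2539 30414/12695]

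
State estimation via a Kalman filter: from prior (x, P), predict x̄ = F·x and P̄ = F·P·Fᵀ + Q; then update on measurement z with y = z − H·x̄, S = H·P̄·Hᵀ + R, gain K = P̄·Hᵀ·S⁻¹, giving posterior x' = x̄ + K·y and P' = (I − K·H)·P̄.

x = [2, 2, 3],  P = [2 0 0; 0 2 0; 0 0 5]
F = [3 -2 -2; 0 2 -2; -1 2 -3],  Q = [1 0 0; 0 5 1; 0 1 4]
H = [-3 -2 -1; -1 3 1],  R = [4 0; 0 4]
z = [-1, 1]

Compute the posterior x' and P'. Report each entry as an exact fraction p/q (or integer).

x̄ = F·x = [-4, -2, -7]
P̄ = F·P·Fᵀ + Q = [47 12 16; 12 33 39; 16 39 59]
y = z − H·x̄ = [-24, 10]
S = H·P̄·Hᵀ + R = [1014 -427; -427 537]
K = P̄·Hᵀ·S⁻¹ = [-95062/362189 -72217/362189; -21915/362189 67557/362189; -31025/362189 83245/362189]
x' = x̄ + K·y = [110562/362189, 477152/362189, -958273/362189]
P' = (I − K·H)·P̄ = [177746/362189 41868/362189 -236726/362189; 41868/362189 350040/362189 -738024/362189; -236726/362189 -738024/362189 2310326/362189]

x' = [110562/362189, 477152/362189, -958273/362189]
P' = [177746/362189 41868/362189 -236726/362189; 41868/362189 350040/362189 -738024/362189; -236726/362189 -738024/362189 2310326/362189]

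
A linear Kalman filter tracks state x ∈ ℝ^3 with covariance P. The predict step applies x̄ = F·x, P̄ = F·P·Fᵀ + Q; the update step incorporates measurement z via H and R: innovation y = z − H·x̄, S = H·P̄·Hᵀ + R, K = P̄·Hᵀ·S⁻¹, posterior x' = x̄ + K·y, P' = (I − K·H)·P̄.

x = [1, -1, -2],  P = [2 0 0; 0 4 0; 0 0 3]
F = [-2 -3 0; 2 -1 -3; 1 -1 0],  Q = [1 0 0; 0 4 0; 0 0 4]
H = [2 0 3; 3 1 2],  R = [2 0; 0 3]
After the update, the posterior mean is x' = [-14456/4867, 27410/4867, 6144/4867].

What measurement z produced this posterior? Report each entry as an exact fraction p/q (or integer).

x̄ = F·x = [1, 9, 2]
P̄ = F·P·Fᵀ + Q = [45 4 8; 4 43 8; 8 8 10]
S = H·P̄·Hᵀ + R = [368 466; 466 643]
K = P̄·Hᵀ·S⁻¹ = [268/4867 979/4867; -6255/9734 2804/4867; 2673/9734 -575/4867]
x' − x̄ = [-19323/4867, -16393/4867, -3590/4867] = K·y
y = (KᵀK)⁻¹·Kᵀ·(x' − x̄) = [-10, -17]
z = y + H·x̄ = [-10, -17] + [8, 16] = [-2, -1]

z = [-2, -1]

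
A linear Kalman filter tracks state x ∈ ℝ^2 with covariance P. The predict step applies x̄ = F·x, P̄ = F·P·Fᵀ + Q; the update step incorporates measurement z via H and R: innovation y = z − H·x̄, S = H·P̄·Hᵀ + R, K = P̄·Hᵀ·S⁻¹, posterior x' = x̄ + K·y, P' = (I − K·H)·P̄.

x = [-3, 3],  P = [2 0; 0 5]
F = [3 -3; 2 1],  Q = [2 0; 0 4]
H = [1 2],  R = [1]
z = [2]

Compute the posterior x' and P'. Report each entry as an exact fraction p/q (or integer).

x̄ = F·x = [-18, -3]
P̄ = F·P·Fᵀ + Q = [65 -3; -3 17]
y = z − H·x̄ = [26]
S = H·P̄·Hᵀ + R = [122]
K = P̄·Hᵀ·S⁻¹ = [59/122; 31/122]
x' = x̄ + K·y = [-331/61, 220/61]
P' = (I − K·H)·P̄ = [4449/122 -2195/122; -2195/122 1113/122]

x' = [-331/61, 220/61]
P' = [4449/122 -2195/122; -2195/122 1113/122]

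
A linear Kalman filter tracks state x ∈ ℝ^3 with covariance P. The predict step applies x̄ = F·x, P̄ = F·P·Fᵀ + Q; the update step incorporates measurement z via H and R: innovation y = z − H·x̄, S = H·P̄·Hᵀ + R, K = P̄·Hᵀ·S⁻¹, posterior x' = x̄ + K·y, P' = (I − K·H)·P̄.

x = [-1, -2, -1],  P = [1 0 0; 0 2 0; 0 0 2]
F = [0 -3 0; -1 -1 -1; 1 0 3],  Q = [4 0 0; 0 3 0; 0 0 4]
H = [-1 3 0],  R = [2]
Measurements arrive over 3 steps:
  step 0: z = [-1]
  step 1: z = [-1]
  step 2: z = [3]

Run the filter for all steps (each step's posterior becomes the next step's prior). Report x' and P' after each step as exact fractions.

step 0: x' = [97/15, 19/10, -31/20], P' = [326/15 36/5 -7/5; 36/5 13/5 -7/10; -7/5 -7/10 313/20]
step 1: x' = [-24257/6885, -10564/6885, -39536/6885], P' = [129244/6885 43808/6885 100942/6885; 43808/6885 16366/6885 31124/6885; 100942/6885 31124/6885 372781/6885]
step 2: x' = [2361236/1093731, 1899779/1093731, -2221193/1093731], P' = [5881674/364577 5953546/1093731 12196628/1093731; 5953546/1093731 750338/364577 1171697/364577; 12196628/1093731 1171697/364577 39984421/729154]

step 0: x̄ = F·x = [6, 4, -4]
step 0: P̄ = F·P·Fᵀ + Q = [22 6 0; 6 8 -7; 0 -7 23]
step 0: y = z − H·x̄ = [-7]
step 0: S = H·P̄·Hᵀ + R = [60]
step 0: K = P̄·Hᵀ·S⁻¹ = [-1/15; 3/10; -7/20]
step 0: x' = x̄ + K·y = [97/15, 19/10, -31/20]
step 0: P' = (I − K·H)·P̄ = [326/15 36/5 -7/5; 36/5 13/5 -7/10; -7/5 -7/10 313/20]
step 1: x̄ = F·x = [-57/10, -409/60, 109/60]
step 1: P̄ = F·P·Fᵀ + Q = [137/5 273/10 -153/10; 273/10 3191/60 -4091/60; -153/10 -4091/60 9491/60]
step 1: y = z − H·x̄ = [55/4]
step 1: S = H·P̄·Hᵀ + R = [1377/4]
step 1: K = P̄·Hᵀ·S⁻¹ = [218/1377; 529/1377; -757/1377]
step 1: x' = x̄ + K·y = [-24257/6885, -10564/6885, -39536/6885]
step 1: P' = (I − K·H)·P̄ = [129244/6885 43808/6885 100942/6885; 43808/6885 16366/6885 31124/6885; 100942/6885 31124/6885 372781/6885]
step 2: x̄ = F·x = [10564/2295, 74357/6885, -28573/1377]
step 2: P̄ = F·P·Fᵀ + Q = [19426/765 91298/2295 -27436/459; 91298/2295 890794/6885 -357707/1377; -27436/459 -357707/1377 823493/1377]
step 2: y = z − H·x̄ = [-56908/2295]
step 2: S = H·P̄·Hᵀ + R = [729154/765]
step 2: K = P̄·Hᵀ·S⁻¹ = [35936/364577; 399748/1093731; -1651355/2187462]
step 2: x' = x̄ + K·y = [2361236/1093731, 1899779/1093731, -2221193/1093731]
step 2: P' = (I − K·H)·P̄ = [5881674/364577 5953546/1093731 12196628/1093731; 5953546/1093731 750338/364577 1171697/364577; 12196628/1093731 1171697/364577 39984421/729154]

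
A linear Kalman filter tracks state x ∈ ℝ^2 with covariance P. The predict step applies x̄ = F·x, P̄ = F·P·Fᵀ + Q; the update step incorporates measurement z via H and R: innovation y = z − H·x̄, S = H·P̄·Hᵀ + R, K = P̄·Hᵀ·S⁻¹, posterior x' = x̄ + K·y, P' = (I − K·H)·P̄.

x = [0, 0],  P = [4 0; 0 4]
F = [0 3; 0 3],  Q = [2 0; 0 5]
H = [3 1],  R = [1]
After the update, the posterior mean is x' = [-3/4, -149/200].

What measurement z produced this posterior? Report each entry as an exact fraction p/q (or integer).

x̄ = F·x = [0, 0]
P̄ = F·P·Fᵀ + Q = [38 36; 36 41]
S = H·P̄·Hᵀ + R = [600]
K = P̄·Hᵀ·S⁻¹ = [1/4; 149/600]
x' − x̄ = [-3/4, -149/200] = K·y
y = (KᵀK)⁻¹·Kᵀ·(x' − x̄) = [-3]
z = y + H·x̄ = [-3] + [0] = [-3]

z = [-3]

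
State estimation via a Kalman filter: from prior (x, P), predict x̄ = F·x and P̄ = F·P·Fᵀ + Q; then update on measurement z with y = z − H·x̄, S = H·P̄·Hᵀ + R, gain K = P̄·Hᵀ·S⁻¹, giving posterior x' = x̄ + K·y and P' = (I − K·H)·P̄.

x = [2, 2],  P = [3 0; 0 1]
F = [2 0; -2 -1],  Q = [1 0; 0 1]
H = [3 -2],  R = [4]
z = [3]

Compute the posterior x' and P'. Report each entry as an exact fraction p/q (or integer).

x̄ = F·x = [4, -6]
P̄ = F·P·Fᵀ + Q = [13 -12; -12 14]
y = z − H·x̄ = [-21]
S = H·P̄·Hᵀ + R = [321]
K = P̄·Hᵀ·S⁻¹ = [21/107; -64/321]
x' = x̄ + K·y = [-13/107, -194/107]
P' = (I − K·H)·P̄ = [68/107 60/107; 60/107 398/321]

x' = [-13/107, -194/107]
P' = [68/107 60/107; 60/107 398/321]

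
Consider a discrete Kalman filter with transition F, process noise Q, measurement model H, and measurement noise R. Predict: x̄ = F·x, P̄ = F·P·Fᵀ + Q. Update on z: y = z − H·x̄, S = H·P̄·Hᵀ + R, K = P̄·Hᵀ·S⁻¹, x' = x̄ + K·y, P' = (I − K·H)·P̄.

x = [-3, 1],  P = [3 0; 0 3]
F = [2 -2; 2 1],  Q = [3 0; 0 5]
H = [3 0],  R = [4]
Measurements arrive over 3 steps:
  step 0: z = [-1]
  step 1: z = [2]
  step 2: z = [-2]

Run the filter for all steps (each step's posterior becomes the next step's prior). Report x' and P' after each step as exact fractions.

step 0: x̄ = F·x = [-8, -5]
step 0: P̄ = F·P·Fᵀ + Q = [27 6; 6 20]
step 0: y = z − H·x̄ = [23]
step 0: S = H·P̄·Hᵀ + R = [247]
step 0: K = P̄·Hᵀ·S⁻¹ = [81/247; 18/247]
step 0: x' = x̄ + K·y = [-113/247, -821/247]
step 0: P' = (I − K·H)·P̄ = [108/247 24/247; 24/247 4616/247]
step 1: x̄ = F·x = [1416/247, -1047/247]
step 1: P̄ = F·P·Fᵀ + Q = [19445/247 -8848/247; -8848/247 6379/247]
step 1: y = z − H·x̄ = [-3754/247]
step 1: S = H·P̄·Hᵀ + R = [175993/247]
step 1: K = P̄·Hᵀ·S⁻¹ = [58335/175993; -26544/175993]
step 1: x' = x̄ + K·y = [122334/175993, -342585/175993]
step 1: P' = (I − K·H)·P̄ = [77780/175993 -35392/175993; -35392/175993 1692613/175993]
step 2: x̄ = F·x = [929838/175993, -97917/175993]
step 2: P̄ = F·P·Fᵀ + Q = [7892687/175993 -3003322/175993; -3003322/175993 2742130/175993]
step 2: y = z − H·x̄ = [-3141500/175993]
step 2: S = H·P̄·Hᵀ + R = [71738155/175993]
step 2: K = P̄·Hᵀ·S⁻¹ = [23678061/71738155; -9009966/71738155]
step 2: x' = x̄ + K·y = [-8727354/14347631, 24183261/14347631]
step 2: P' = (I − K·H)·P̄ = [31570748/71738155 -12013288/71738155; -12013288/71738155 656479858/71738155]

step 0: x' = [-113/247, -821/247], P' = [108/247 24/247; 24/247 4616/247]
step 1: x' = [122334/175993, -342585/175993], P' = [77780/175993 -35392/175993; -35392/175993 1692613/175993]
step 2: x' = [-8727354/14347631, 24183261/14347631], P' = [31570748/71738155 -12013288/71738155; -12013288/71738155 656479858/71738155]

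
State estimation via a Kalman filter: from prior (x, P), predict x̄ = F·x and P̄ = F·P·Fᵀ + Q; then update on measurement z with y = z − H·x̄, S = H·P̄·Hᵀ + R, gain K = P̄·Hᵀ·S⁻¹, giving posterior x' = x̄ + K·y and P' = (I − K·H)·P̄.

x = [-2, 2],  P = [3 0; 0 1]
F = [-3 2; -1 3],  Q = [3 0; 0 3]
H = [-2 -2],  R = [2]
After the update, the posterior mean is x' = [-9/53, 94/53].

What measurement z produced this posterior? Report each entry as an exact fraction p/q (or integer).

z = [-3]

x̄ = F·x = [10, 8]
P̄ = F·P·Fᵀ + Q = [34 15; 15 15]
S = H·P̄·Hᵀ + R = [318]
K = P̄·Hᵀ·S⁻¹ = [-49/159; -10/53]
x' − x̄ = [-539/53, -330/53] = K·y
y = (KᵀK)⁻¹·Kᵀ·(x' − x̄) = [33]
z = y + H·x̄ = [33] + [-36] = [-3]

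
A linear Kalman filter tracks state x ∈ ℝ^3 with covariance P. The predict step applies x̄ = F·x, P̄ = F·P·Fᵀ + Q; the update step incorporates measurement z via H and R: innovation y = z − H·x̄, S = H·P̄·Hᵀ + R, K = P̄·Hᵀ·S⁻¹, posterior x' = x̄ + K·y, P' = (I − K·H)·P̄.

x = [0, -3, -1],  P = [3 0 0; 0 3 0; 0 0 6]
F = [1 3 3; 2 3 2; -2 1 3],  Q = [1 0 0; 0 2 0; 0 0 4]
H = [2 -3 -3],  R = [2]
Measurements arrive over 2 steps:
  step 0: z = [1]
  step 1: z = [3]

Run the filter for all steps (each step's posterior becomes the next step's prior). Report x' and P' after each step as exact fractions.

step 0: x' = [-1292/333, -545/111, 218/111], P' = [6673/333 2251/111 -745/111; 2251/111 1053/37 -547/37; -745/111 -547/37 389/37]
step 1: x' = [-715858/58129, -1052196/58129, 516601/58129], P' = [9306089/58129 13688464/58129 -7469164/58129; 13688464/58129 20769198/58129 -11626128/58129; -7469164/58129 -11626128/58129 6652188/58129]

step 0: x̄ = F·x = [-12, -11, -6]
step 0: P̄ = F·P·Fᵀ + Q = [85 69 57; 69 65 33; 57 33 73]
step 0: y = z − H·x̄ = [-26]
step 0: S = H·P̄·Hᵀ + R = [666]
step 0: K = P̄·Hᵀ·S⁻¹ = [-104/333; -26/111; -34/111]
step 0: x' = x̄ + K·y = [-1292/333, -545/111, 218/111]
step 0: P' = (I − K·H)·P̄ = [6673/333 2251/111 -745/111; 2251/111 1053/37 -547/37; -745/111 -547/37 389/37]
step 1: x̄ = F·x = [-4235/333, -6181/333, 2911/333]
step 1: P̄ = F·P·Fᵀ + Q = [62302/333 88697/333 -39542/333; 88697/333 130735/333 -62890/333; -39542/333 -62890/333 39280/333]
step 1: y = z − H·x̄ = [-341/333]
step 1: S = H·P̄·Hᵀ + R = [58129/333]
step 1: K = P̄·Hᵀ·S⁻¹ = [-22861/58129; -26141/58129; -8254/58129]
step 1: x' = x̄ + K·y = [-715858/58129, -1052196/58129, 516601/58129]
step 1: P' = (I − K·H)·P̄ = [9306089/58129 13688464/58129 -7469164/58129; 13688464/58129 20769198/58129 -11626128/58129; -7469164/58129 -11626128/58129 6652188/58129]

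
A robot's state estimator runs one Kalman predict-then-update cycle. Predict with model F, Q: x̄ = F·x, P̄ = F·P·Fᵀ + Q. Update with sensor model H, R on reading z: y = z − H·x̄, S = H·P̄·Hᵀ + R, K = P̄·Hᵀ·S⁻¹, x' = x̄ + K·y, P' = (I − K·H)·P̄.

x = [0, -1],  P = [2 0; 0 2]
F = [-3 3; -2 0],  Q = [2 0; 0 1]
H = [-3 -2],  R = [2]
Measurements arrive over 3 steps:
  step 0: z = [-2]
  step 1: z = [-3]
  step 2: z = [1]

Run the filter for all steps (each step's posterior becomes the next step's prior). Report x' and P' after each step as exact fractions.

step 0: x̄ = F·x = [-3, 0]
step 0: P̄ = F·P·Fᵀ + Q = [38 12; 12 9]
step 0: y = z − H·x̄ = [-11]
step 0: S = H·P̄·Hᵀ + R = [524]
step 0: K = P̄·Hᵀ·S⁻¹ = [-69/262; -27/262]
step 0: x' = x̄ + K·y = [-27/262, 297/262]
step 0: P' = (I − K·H)·P̄ = [217/131 -291/131; -291/131 450/131]
step 1: x̄ = F·x = [486/131, 27/131]
step 1: P̄ = F·P·Fᵀ + Q = [11503/131 3048/131; 3048/131 999/131]
step 1: y = z − H·x̄ = [1119/131]
step 1: S = H·P̄·Hᵀ + R = [144361/131]
step 1: K = P̄·Hᵀ·S⁻¹ = [-40605/144361; -11142/144361]
step 1: x' = x̄ + K·y = [188721/144361, -65421/144361]
step 1: P' = (I − K·H)·P̄ = [90218/144361 -94722/144361; -94722/144361 153225/144361]
step 2: x̄ = F·x = [-108918/20623, -377442/144361]
step 2: P̄ = F·P·Fᵀ + Q = [597815/20623 158520/20623; 158520/20623 505233/144361]
step 2: y = z − H·x̄ = [-2897801/144361]
step 2: S = H·P̄·Hᵀ + R = [53287679/144361]
step 2: K = P̄·Hᵀ·S⁻¹ = [-14773395/53287679; -4339386/53287679]
step 2: x' = x̄ + K·y = [15117981/53287679, -52218612/53287679]
step 2: P' = (I − K·H)·P̄ = [32834470/53287679 -34478310/53287679; -34478310/53287679 56056851/53287679]

step 0: x' = [-27/262, 297/262], P' = [217/131 -291/131; -291/131 450/131]
step 1: x' = [188721/144361, -65421/144361], P' = [90218/144361 -94722/144361; -94722/144361 153225/144361]
step 2: x' = [15117981/53287679, -52218612/53287679], P' = [32834470/53287679 -34478310/53287679; -34478310/53287679 56056851/53287679]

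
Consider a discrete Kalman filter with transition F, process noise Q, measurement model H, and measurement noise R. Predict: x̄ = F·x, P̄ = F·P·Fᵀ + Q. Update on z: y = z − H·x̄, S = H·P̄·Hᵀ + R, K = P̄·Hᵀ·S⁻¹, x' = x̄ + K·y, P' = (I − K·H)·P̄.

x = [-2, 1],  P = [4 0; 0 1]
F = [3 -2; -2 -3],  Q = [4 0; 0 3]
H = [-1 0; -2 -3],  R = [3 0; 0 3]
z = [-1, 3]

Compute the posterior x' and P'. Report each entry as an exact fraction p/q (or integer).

x' = [1388/2983, -3963/2983]
P' = [8304/2983 -5502/2983; -5502/2983 4624/2983]

x̄ = F·x = [-8, 1]
P̄ = F·P·Fᵀ + Q = [44 -18; -18 28]
y = z − H·x̄ = [-9, -10]
S = H·P̄·Hᵀ + R = [47 34; 34 215]
K = P̄·Hᵀ·S⁻¹ = [-2768/2983 -34/2983; 1834/2983 -956/2983]
x' = x̄ + K·y = [1388/2983, -3963/2983]
P' = (I − K·H)·P̄ = [8304/2983 -5502/2983; -5502/2983 4624/2983]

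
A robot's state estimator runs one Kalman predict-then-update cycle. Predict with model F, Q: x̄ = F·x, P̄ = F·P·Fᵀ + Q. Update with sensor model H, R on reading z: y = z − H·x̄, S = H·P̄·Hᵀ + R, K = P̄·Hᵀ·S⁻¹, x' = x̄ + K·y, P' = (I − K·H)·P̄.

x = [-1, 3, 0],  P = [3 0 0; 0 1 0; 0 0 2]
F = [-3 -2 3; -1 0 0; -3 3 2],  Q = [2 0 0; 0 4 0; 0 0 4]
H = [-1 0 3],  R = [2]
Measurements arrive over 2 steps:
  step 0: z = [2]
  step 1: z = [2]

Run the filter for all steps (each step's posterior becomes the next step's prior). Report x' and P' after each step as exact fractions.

step 0: x' = [-2637/287, -379/287, -663/287], P' = [12333/287 1719/287 4143/287; 1719/287 1685/287 585/287; 4143/287 585/287 1455/287]
step 1: x' = [168520/9853, 863451/167501, 1069644/167501], P' = [1981560/9853 676152/9853 661800/9853; 676152/9853 4697363/167501 3845748/167501; 661800/9853 3845748/167501 3794612/167501]

step 0: x̄ = F·x = [-3, 1, 12]
step 0: P̄ = F·P·Fᵀ + Q = [51 9 33; 9 7 9; 33 9 48]
step 0: y = z − H·x̄ = [-37]
step 0: S = H·P̄·Hᵀ + R = [287]
step 0: K = P̄·Hᵀ·S⁻¹ = [48/287; 18/287; 111/287]
step 0: x' = x̄ + K·y = [-2637/287, -379/287, -663/287]
step 0: P' = (I − K·H)·P̄ = [12333/287 1719/287 4143/287; 1719/287 1685/287 585/287; 4143/287 585/287 1455/287]
step 1: x̄ = F·x = [6680/287, 2637/287, 5448/287]
step 1: P̄ = F·P·Fᵀ + Q = [70440/287 28008/287 45240/287; 28008/287 13481/287 23556/287; 45240/287 23556/287 59492/287]
step 1: y = z − H·x̄ = [-9090/287]
step 1: S = H·P̄·Hᵀ + R = [335002/287]
step 1: K = P̄·Hᵀ·S⁻¹ = [1920/9853; 21330/167501; 66618/167501]
step 1: x' = x̄ + K·y = [168520/9853, 863451/167501, 1069644/167501]
step 1: P' = (I − K·H)·P̄ = [1981560/9853 676152/9853 661800/9853; 676152/9853 4697363/167501 3845748/167501; 661800/9853 3845748/167501 3794612/167501]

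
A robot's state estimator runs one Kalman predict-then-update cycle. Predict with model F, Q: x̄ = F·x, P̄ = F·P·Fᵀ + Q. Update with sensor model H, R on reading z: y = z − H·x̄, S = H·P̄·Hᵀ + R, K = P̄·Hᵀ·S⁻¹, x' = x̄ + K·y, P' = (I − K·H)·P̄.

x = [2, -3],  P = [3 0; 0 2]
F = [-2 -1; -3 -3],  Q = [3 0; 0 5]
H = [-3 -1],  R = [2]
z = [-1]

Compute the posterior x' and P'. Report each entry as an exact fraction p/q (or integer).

x' = [-274/349, 1169/349]
P' = [308/349 -774/349; -774/349 2566/349]

x̄ = F·x = [-1, 3]
P̄ = F·P·Fᵀ + Q = [17 24; 24 50]
y = z − H·x̄ = [-1]
S = H·P̄·Hᵀ + R = [349]
K = P̄·Hᵀ·S⁻¹ = [-75/349; -122/349]
x' = x̄ + K·y = [-274/349, 1169/349]
P' = (I − K·H)·P̄ = [308/349 -774/349; -774/349 2566/349]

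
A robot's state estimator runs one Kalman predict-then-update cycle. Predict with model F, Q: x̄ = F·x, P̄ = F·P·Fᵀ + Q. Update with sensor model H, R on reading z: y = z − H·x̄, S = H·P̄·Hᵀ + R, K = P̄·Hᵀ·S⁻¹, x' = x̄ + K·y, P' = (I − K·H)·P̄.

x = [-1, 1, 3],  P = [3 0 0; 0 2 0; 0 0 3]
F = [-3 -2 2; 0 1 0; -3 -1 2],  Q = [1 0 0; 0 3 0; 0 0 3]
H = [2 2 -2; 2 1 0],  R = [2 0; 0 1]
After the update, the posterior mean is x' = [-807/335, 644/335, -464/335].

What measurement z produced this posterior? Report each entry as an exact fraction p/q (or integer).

z = [2, -3]

x̄ = F·x = [7, 1, 8]
P̄ = F·P·Fᵀ + Q = [48 -4 43; -4 5 -2; 43 -2 44]
S = H·P̄·Hᵀ + R = [30 10; 10 182]
K = P̄·Hᵀ·S⁻¹ = [-139/1340 137/268; 561/2680 -15/536; -483/1340 129/268]
x' − x̄ = [-3152/335, 309/335, -3144/335] = K·y
y = (KᵀK)⁻¹·Kᵀ·(x' − x̄) = [2, -18]
z = y + H·x̄ = [2, -18] + [0, 15] = [2, -3]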